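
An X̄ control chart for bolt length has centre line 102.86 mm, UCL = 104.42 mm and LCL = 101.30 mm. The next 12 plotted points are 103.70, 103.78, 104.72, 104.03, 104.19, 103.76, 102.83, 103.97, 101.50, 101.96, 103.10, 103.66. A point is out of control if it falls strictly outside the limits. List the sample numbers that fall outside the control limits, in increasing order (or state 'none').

Compare each point to [101.30, 104.42]: sample 3 = 104.72 > UCL.

3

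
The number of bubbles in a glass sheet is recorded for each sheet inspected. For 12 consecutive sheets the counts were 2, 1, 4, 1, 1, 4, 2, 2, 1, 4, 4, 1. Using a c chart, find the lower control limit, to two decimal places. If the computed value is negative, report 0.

0.00

c̄ = (2 + 1 + 4 + 1 + 1 + 4 + 2 + 2 + 1 + 4 + 4 + 1) / 12 = 27 / 12 = 2.2500
LCL = c̄ − 3√c̄ = 2.2500 − 3 × 1.5000 = -2.2500 → 0 (cannot be negative)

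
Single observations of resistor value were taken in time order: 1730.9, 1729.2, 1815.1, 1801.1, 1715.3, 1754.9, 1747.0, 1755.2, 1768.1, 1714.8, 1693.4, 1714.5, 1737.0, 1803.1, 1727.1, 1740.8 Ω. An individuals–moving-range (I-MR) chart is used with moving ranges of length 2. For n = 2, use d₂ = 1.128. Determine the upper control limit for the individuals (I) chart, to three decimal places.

X̄ = (1730.9 + 1729.2 + 1815.1 + 1801.1 + 1715.3 + 1754.9 + 1747.0 + 1755.2 + 1768.1 + 1714.8 + 1693.4 + 1714.5 + 1737.0 + 1803.1 + 1727.1 + 1740.8) / 16 = 1746.7188
Moving ranges: 1.7, 85.9, 14.0, 85.8, 39.6, 7.9, 8.2, 12.9, 53.3, 21.4, 21.1, 22.5, 66.1, 76.0, 13.7; M̄R̄ = 530.1000 / 15 = 35.3400
UCL = X̄ + 3·M̄R̄/d₂ = 1746.7188 + 3 × 35.3400 / 1.128 = 1840.7081

1840.708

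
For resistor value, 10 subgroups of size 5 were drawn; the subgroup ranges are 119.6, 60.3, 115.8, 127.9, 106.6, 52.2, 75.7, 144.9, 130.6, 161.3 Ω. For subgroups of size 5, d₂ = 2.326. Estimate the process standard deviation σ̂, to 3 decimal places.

R̄ = (119.6 + 60.3 + 115.8 + 127.9 + 106.6 + 52.2 + 75.7 + 144.9 + 130.6 + 161.3) / 10 = 109.4900
σ̂ = R̄ / d₂ = 109.4900 / 2.326 = 47.0722

47.072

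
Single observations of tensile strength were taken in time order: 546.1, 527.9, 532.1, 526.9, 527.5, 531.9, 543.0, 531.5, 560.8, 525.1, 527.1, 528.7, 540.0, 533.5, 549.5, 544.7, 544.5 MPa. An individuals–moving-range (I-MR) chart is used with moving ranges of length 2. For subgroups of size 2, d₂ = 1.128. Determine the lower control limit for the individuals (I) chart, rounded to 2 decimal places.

509.49

X̄ = (546.1 + 527.9 + 532.1 + 526.9 + 527.5 + 531.9 + 543.0 + 531.5 + 560.8 + 525.1 + 527.1 + 528.7 + 540.0 + 533.5 + 549.5 + 544.7 + 544.5) / 17 = 536.5176
Moving ranges: 18.2, 4.2, 5.2, 0.6, 4.4, 11.1, 11.5, 29.3, 35.7, 2.0, 1.6, 11.3, 6.5, 16.0, 4.8, 0.2; M̄R̄ = 162.6000 / 16 = 10.1625
LCL = X̄ − 3·M̄R̄/d₂ = 536.5176 − 3 × 10.1625 / 1.128 = 509.4897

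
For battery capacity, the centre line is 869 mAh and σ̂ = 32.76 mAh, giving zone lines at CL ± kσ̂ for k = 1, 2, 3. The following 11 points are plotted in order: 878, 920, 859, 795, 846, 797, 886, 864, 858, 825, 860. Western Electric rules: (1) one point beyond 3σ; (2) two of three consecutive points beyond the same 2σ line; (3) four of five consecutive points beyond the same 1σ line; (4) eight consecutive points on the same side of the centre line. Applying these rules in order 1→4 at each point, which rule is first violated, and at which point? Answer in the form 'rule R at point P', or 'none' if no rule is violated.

rule 2 at point 6

Zone of each point (C = within 1σ̂, B = 1σ̂–2σ̂, A = 2σ̂–3σ̂, * = beyond 3σ̂; sign = side of CL): 1:+C, 2:+B, 3:-C, 4:-A, 5:-C, 6:-A, 7:+C, 8:-C, 9:-C, 10:-B, 11:-C
Rule 2 (two of three consecutive points beyond the same 2σ limit) is satisfied at point 6.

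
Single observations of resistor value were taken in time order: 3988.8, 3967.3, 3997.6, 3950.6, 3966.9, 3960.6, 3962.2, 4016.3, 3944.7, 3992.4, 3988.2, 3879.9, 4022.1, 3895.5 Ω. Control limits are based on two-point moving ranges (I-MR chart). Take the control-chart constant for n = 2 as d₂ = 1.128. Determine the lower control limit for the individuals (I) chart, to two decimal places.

X̄ = (3988.8 + 3967.3 + 3997.6 + 3950.6 + 3966.9 + 3960.6 + 3962.2 + 4016.3 + 3944.7 + 3992.4 + 3988.2 + 3879.9 + 4022.1 + 3895.5) / 14 = 3966.6500
Moving ranges: 21.5, 30.3, 47.0, 16.3, 6.3, 1.6, 54.1, 71.6, 47.7, 4.2, 108.3, 142.2, 126.6; M̄R̄ = 677.7000 / 13 = 52.1308
LCL = X̄ − 3·M̄R̄/d₂ = 3966.6500 − 3 × 52.1308 / 1.128 = 3828.0043

3828.00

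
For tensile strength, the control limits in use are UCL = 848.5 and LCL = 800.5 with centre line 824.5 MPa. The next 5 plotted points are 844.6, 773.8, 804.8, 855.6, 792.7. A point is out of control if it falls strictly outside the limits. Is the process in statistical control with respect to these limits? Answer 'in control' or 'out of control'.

out of control

Compare each point to [800.5, 848.5]: sample 2 = 773.8 < LCL; sample 4 = 855.6 > UCL; sample 5 = 792.7 < LCL.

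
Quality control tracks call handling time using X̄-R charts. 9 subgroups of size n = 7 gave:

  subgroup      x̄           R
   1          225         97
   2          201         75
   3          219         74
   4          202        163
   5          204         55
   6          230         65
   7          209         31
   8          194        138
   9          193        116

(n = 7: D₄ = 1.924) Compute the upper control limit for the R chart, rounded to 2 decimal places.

R̄ = (97 + 75 + 74 + 163 + 55 + 65 + 31 + 138 + 116) / 9 = 814.0000 / 9 = 90.4444
UCL_R = D₄·R̄ = 1.924 × 90.4444 = 174.0151

174.02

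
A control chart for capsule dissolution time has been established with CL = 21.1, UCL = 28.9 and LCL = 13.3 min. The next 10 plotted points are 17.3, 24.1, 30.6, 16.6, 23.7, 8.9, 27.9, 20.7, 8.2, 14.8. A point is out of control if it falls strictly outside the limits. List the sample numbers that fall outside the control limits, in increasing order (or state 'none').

3, 6, 9

Compare each point to [13.3, 28.9]: sample 3 = 30.6 > UCL; sample 6 = 8.9 < LCL; sample 9 = 8.2 < LCL.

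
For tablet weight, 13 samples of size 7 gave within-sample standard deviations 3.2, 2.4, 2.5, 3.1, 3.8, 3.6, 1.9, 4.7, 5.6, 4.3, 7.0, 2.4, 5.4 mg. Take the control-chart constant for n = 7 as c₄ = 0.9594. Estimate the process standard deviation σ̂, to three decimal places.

s̄ = (3.2 + 2.4 + 2.5 + 3.1 + 3.8 + 3.6 + 1.9 + 4.7 + 5.6 + 4.3 + 7.0 + 2.4 + 5.4) / 13 = 3.8385
σ̂ = s̄ / c₄ = 3.8385 / 0.9594 = 4.0009

4.001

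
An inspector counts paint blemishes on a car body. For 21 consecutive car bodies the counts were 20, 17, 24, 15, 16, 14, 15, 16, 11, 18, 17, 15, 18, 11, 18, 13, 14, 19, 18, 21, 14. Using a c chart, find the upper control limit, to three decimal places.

28.523

c̄ = (20 + 17 + 24 + 15 + 16 + 14 + 15 + 16 + 11 + 18 + 17 + 15 + 18 + 11 + 18 + 13 + 14 + 19 + 18 + 21 + 14) / 21 = 344 / 21 = 16.3810
UCL = c̄ + 3√c̄ = 16.3810 + 3 × √16.3810 = 16.3810 + 3 × 4.0473 = 28.5230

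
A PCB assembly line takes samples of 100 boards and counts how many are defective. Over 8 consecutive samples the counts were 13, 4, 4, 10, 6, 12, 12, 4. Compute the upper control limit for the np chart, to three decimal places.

16.322

p̄ = Σdᵢ / (k·n) = 65 / (8 × 100) = 0.08125
UCL = np̄ + 3·√(np̄(1−p̄)) = 8.1250 + 3 × √(8.1250×0.91875) = 8.1250 + 3 × 2.7322 = 16.3216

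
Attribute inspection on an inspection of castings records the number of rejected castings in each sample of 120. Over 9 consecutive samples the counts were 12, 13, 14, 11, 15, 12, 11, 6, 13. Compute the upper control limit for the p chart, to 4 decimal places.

0.1809

p̄ = Σdᵢ / (k·n) = 107 / (9 × 120) = 0.09907
UCL = p̄ + 3·√(p̄(1−p̄)/n) = 0.09907 + 3 × √(0.09907×0.90093/120) = 0.09907 + 3 × 0.02727 = 0.18089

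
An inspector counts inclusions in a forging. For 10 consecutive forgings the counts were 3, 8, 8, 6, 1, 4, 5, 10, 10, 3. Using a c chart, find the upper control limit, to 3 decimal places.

13.025

c̄ = (3 + 8 + 8 + 6 + 1 + 4 + 5 + 10 + 10 + 3) / 10 = 58 / 10 = 5.8000
UCL = c̄ + 3√c̄ = 5.8000 + 3 × √5.8000 = 5.8000 + 3 × 2.4083 = 13.0250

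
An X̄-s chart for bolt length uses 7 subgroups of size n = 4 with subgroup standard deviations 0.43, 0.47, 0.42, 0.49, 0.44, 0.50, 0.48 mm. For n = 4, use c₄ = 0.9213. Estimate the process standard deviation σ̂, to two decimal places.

0.50

s̄ = (0.43 + 0.47 + 0.42 + 0.49 + 0.44 + 0.50 + 0.48) / 7 = 0.4614
σ̂ = s̄ / c₄ = 0.4614 / 0.9213 = 0.5008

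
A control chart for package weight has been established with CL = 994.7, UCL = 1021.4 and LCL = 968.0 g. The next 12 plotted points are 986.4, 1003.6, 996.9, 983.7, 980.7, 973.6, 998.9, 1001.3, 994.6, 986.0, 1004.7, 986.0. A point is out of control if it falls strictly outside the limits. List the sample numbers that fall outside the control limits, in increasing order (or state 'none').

none

All 12 points lie within [968.0, 1021.4].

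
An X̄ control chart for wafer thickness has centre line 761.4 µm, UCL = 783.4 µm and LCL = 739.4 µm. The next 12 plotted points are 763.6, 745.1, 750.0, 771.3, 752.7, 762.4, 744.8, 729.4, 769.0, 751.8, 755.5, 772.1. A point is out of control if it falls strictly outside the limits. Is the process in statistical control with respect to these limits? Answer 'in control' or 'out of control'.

Compare each point to [739.4, 783.4]: sample 8 = 729.4 < LCL.

out of control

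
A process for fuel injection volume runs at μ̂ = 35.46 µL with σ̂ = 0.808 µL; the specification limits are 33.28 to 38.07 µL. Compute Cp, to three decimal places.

0.988

Cp = (USL − LSL) / (6σ̂) = (38.07 − 33.28) / (6 × 0.808) = 4.7900 / 4.8480 = 0.9880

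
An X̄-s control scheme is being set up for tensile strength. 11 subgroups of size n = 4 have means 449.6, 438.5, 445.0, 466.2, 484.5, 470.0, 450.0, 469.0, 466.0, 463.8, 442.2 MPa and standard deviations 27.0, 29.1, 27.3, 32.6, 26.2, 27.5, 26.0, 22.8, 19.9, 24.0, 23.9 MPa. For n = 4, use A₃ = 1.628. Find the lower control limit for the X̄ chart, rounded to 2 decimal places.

416.25

X̄̄ = (449.6 + 438.5 + 445.0 + 466.2 + 484.5 + 470.0 + 450.0 + 469.0 + 466.0 + 463.8 + 442.2) / 11 = 458.6182
s̄ = (27.0 + 29.1 + 27.3 + 32.6 + 26.2 + 27.5 + 26.0 + 22.8 + 19.9 + 24.0 + 23.9) / 11 = 26.0273
LCL = X̄̄ − A₃·s̄ = 458.6182 − 1.628 × 26.0273 = 416.2458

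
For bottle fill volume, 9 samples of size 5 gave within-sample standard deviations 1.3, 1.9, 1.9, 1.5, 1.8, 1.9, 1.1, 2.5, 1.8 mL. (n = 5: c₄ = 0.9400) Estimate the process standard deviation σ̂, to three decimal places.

s̄ = (1.3 + 1.9 + 1.9 + 1.5 + 1.8 + 1.9 + 1.1 + 2.5 + 1.8) / 9 = 1.7444
σ̂ = s̄ / c₄ = 1.7444 / 0.9400 = 1.8558

1.856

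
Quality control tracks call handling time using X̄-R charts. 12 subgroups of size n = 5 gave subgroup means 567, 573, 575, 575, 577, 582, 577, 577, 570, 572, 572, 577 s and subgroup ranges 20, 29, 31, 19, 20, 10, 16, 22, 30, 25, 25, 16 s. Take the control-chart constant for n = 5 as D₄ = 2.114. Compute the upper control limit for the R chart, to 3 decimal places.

R̄ = (20 + 29 + 31 + 19 + 20 + 10 + 16 + 22 + 30 + 25 + 25 + 16) / 12 = 263.0000 / 12 = 21.9167
UCL_R = D₄·R̄ = 2.114 × 21.9167 = 46.3318

46.332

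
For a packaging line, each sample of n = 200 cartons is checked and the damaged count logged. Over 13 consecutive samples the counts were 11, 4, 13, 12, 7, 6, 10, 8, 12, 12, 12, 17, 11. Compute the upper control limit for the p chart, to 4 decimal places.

p̄ = Σdᵢ / (k·n) = 135 / (13 × 200) = 0.05192
UCL = p̄ + 3·√(p̄(1−p̄)/n) = 0.05192 + 3 × √(0.05192×0.94808/200) = 0.05192 + 3 × 0.01569 = 0.09899

0.0990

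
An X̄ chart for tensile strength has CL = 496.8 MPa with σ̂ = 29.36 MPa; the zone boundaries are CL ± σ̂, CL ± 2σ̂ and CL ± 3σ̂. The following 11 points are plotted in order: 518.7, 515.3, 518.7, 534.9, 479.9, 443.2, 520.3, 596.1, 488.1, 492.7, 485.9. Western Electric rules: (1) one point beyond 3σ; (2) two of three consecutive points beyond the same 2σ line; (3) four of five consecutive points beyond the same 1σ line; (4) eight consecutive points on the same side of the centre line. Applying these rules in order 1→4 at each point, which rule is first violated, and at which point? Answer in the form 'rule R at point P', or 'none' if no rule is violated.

Zone of each point (C = within 1σ̂, B = 1σ̂–2σ̂, A = 2σ̂–3σ̂, * = beyond 3σ̂; sign = side of CL): 1:+C, 2:+C, 3:+C, 4:+B, 5:-C, 6:-B, 7:+C, 8:+*, 9:-C, 10:-C, 11:-C
Rule 1 (one point beyond the 3σ limits) is satisfied at point 8.

rule 1 at point 8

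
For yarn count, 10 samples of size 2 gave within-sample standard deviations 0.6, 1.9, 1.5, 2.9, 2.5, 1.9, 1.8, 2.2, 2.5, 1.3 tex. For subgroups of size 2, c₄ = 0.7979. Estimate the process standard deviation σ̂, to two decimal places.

2.39

s̄ = (0.6 + 1.9 + 1.5 + 2.9 + 2.5 + 1.9 + 1.8 + 2.2 + 2.5 + 1.3) / 10 = 1.9100
σ̂ = s̄ / c₄ = 1.9100 / 0.7979 = 2.3938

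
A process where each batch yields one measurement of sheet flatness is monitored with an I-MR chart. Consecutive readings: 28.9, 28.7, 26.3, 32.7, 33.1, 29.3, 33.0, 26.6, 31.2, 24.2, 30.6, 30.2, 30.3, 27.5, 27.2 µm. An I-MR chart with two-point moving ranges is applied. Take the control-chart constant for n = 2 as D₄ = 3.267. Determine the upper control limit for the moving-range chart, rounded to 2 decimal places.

10.48

Moving ranges: 0.2, 2.4, 6.4, 0.4, 3.8, 3.7, 6.4, 4.6, 7.0, 6.4, 0.4, 0.1, 2.8, 0.3; M̄R̄ = 44.9000 / 14 = 3.2071
UCL_MR = D₄·M̄R̄ = 3.267 × 3.2071 = 10.4777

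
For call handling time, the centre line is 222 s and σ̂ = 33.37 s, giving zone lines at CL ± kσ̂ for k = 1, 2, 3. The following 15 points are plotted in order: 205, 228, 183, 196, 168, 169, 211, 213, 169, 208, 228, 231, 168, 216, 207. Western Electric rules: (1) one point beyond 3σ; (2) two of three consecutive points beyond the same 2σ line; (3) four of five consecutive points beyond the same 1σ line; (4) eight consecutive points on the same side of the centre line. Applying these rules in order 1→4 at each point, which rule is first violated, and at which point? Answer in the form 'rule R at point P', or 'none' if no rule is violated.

Zone of each point (C = within 1σ̂, B = 1σ̂–2σ̂, A = 2σ̂–3σ̂, * = beyond 3σ̂; sign = side of CL): 1:-C, 2:+C, 3:-B, 4:-C, 5:-B, 6:-B, 7:-C, 8:-C, 9:-B, 10:-C, 11:+C, 12:+C, 13:-B, 14:-C, 15:-C
Rule 4 (eight consecutive points on the same side of the centre line) is satisfied at point 10.

rule 4 at point 10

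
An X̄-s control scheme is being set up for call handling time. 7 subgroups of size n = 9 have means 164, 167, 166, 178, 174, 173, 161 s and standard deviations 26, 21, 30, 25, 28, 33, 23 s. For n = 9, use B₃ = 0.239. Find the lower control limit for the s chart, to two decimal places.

s̄ = (26 + 21 + 30 + 25 + 28 + 33 + 23) / 7 = 26.5714
LCL_s = B₃·s̄ = 0.239 × 26.5714 = 6.3506

6.35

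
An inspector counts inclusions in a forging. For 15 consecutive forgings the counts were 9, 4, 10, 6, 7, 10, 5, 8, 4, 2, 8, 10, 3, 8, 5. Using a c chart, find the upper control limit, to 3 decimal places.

14.307

c̄ = (9 + 4 + 10 + 6 + 7 + 10 + 5 + 8 + 4 + 2 + 8 + 10 + 3 + 8 + 5) / 15 = 99 / 15 = 6.6000
UCL = c̄ + 3√c̄ = 6.6000 + 3 × √6.6000 = 6.6000 + 3 × 2.5690 = 14.3071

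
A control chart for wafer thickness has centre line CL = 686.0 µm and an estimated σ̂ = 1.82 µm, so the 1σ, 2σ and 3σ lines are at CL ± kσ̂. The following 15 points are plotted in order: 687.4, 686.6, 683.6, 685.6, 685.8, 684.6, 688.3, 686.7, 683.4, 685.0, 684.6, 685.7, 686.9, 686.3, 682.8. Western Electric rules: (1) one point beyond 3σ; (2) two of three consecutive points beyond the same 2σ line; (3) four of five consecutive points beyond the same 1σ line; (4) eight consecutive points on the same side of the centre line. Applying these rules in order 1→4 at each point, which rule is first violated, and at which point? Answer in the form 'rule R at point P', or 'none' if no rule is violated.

Zone of each point (C = within 1σ̂, B = 1σ̂–2σ̂, A = 2σ̂–3σ̂, * = beyond 3σ̂; sign = side of CL): 1:+C, 2:+C, 3:-B, 4:-C, 5:-C, 6:-C, 7:+B, 8:+C, 9:-B, 10:-C, 11:-C, 12:-C, 13:+C, 14:+C, 15:-B
No rule fires across all 15 points.

none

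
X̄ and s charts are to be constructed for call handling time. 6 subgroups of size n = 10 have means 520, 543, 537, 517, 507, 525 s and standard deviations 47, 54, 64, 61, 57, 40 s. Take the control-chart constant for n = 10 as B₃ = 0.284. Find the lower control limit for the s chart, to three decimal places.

s̄ = (47 + 54 + 64 + 61 + 57 + 40) / 6 = 53.8333
LCL_s = B₃·s̄ = 0.284 × 53.8333 = 15.2887

15.289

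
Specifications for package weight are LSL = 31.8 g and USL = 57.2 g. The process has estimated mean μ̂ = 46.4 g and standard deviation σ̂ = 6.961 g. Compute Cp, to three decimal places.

0.608

Cp = (USL − LSL) / (6σ̂) = (57.2 − 31.8) / (6 × 6.961) = 25.4000 / 41.7660 = 0.6082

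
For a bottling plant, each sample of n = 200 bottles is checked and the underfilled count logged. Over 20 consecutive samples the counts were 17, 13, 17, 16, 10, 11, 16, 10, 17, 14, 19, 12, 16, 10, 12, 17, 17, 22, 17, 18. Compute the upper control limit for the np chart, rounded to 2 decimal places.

p̄ = Σdᵢ / (k·n) = 301 / (20 × 200) = 0.07525
UCL = np̄ + 3·√(np̄(1−p̄)) = 15.0500 + 3 × √(15.0500×0.92475) = 15.0500 + 3 × 3.7306 = 26.2418

26.24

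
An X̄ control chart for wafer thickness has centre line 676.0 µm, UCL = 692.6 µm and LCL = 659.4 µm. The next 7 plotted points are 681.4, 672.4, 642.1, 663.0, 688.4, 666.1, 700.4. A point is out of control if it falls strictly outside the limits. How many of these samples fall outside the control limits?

Compare each point to [659.4, 692.6]: sample 3 = 642.1 < LCL; sample 7 = 700.4 > UCL.

2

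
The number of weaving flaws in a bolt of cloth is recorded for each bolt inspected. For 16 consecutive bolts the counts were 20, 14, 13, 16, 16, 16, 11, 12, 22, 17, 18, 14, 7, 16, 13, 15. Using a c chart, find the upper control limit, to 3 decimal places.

26.619

c̄ = (20 + 14 + 13 + 16 + 16 + 16 + 11 + 12 + 22 + 17 + 18 + 14 + 7 + 16 + 13 + 15) / 16 = 240 / 16 = 15.0000
UCL = c̄ + 3√c̄ = 15.0000 + 3 × √15.0000 = 15.0000 + 3 × 3.8730 = 26.6190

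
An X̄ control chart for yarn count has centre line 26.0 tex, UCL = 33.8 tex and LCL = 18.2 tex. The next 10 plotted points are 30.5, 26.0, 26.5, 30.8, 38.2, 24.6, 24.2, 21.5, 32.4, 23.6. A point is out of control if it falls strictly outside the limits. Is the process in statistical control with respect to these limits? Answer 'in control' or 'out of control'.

Compare each point to [18.2, 33.8]: sample 5 = 38.2 > UCL.

out of control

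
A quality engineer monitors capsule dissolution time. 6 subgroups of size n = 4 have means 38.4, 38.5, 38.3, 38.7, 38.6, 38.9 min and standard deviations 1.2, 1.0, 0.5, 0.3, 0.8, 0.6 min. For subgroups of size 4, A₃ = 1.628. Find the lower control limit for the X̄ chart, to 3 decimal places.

37.373

X̄̄ = (38.4 + 38.5 + 38.3 + 38.7 + 38.6 + 38.9) / 6 = 38.5667
s̄ = (1.2 + 1.0 + 0.5 + 0.3 + 0.8 + 0.6) / 6 = 0.7333
LCL = X̄̄ − A₃·s̄ = 38.5667 − 1.628 × 0.7333 = 37.3728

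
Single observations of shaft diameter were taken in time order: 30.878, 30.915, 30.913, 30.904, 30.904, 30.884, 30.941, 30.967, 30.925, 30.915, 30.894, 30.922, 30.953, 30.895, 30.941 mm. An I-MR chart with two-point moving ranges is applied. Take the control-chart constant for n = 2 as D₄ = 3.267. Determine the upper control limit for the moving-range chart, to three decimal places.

0.090

Moving ranges: 0.037, 0.002, 0.009, 0.000, 0.020, 0.057, 0.026, 0.042, 0.010, 0.021, 0.028, 0.031, 0.058, 0.046; M̄R̄ = 0.3870 / 14 = 0.0276
UCL_MR = D₄·M̄R̄ = 3.267 × 0.0276 = 0.0903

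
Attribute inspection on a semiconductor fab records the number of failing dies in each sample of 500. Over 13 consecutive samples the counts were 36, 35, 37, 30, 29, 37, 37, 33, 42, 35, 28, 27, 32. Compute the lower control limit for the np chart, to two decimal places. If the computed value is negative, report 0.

16.88

p̄ = Σdᵢ / (k·n) = 438 / (13 × 500) = 0.06738
LCL = np̄ − 3·√(np̄(1−p̄)) = 33.6923 − 3 × 5.6055 = 16.8757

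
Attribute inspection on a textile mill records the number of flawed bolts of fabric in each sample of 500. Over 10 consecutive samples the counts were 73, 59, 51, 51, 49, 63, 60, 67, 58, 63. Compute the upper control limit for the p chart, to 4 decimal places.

p̄ = Σdᵢ / (k·n) = 594 / (10 × 500) = 0.11880
UCL = p̄ + 3·√(p̄(1−p̄)/n) = 0.11880 + 3 × √(0.11880×0.88120/500) = 0.11880 + 3 × 0.01447 = 0.16221

0.1622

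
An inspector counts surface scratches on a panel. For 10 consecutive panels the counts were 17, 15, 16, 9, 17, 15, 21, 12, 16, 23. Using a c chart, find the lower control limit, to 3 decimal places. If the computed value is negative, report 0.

c̄ = (17 + 15 + 16 + 9 + 17 + 15 + 21 + 12 + 16 + 23) / 10 = 161 / 10 = 16.1000
LCL = c̄ − 3√c̄ = 16.1000 − 3 × 4.0125 = 4.0626

4.063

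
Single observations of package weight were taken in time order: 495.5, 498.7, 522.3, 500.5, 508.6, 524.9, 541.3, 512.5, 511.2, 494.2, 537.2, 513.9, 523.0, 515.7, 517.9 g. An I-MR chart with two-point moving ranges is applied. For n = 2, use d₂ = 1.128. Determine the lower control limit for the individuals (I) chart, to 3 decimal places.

X̄ = (495.5 + 498.7 + 522.3 + 500.5 + 508.6 + 524.9 + 541.3 + 512.5 + 511.2 + 494.2 + 537.2 + 513.9 + 523.0 + 515.7 + 517.9) / 15 = 514.4933
Moving ranges: 3.2, 23.6, 21.8, 8.1, 16.3, 16.4, 28.8, 1.3, 17.0, 43.0, 23.3, 9.1, 7.3, 2.2; M̄R̄ = 221.4000 / 14 = 15.8143
LCL = X̄ − 3·M̄R̄/d₂ = 514.4933 − 3 × 15.8143 / 1.128 = 472.4341

472.434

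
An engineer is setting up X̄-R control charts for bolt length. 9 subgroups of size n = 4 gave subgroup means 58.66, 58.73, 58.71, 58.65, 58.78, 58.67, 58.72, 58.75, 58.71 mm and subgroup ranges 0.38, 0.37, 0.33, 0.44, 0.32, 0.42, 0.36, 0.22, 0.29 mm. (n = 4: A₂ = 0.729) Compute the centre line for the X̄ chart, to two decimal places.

X̄̄ = (58.66 + 58.73 + 58.71 + 58.65 + 58.78 + 58.67 + 58.72 + 58.75 + 58.71) / 9 = 528.3800 / 9 = 58.7089
CL = X̄̄ = 58.7089

58.71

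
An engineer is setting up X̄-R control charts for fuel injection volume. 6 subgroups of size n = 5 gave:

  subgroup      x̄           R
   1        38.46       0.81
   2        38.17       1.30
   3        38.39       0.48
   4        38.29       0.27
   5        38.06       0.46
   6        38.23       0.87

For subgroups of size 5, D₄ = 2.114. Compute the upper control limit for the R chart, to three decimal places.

1.476

R̄ = (0.81 + 1.30 + 0.48 + 0.27 + 0.46 + 0.87) / 6 = 4.1900 / 6 = 0.6983
UCL_R = D₄·R̄ = 2.114 × 0.6983 = 1.4763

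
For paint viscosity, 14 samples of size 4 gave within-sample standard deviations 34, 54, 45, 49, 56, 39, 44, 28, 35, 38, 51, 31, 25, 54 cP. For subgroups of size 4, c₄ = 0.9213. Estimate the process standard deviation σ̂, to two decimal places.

45.20

s̄ = (34 + 54 + 45 + 49 + 56 + 39 + 44 + 28 + 35 + 38 + 51 + 31 + 25 + 54) / 14 = 41.6429
σ̂ = s̄ / c₄ = 41.6429 / 0.9213 = 45.2001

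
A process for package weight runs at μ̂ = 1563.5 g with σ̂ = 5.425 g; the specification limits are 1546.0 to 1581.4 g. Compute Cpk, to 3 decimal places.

Cpu = (USL − μ̂) / (3σ̂) = (1581.4 − 1563.5) / (3 × 5.425) = 1.0998; Cpl = (μ̂ − LSL) / (3σ̂) = (1563.5 − 1546.0) / (3 × 5.425) = 1.0753; Cpk = min(Cpu, Cpl) = 1.0753

1.075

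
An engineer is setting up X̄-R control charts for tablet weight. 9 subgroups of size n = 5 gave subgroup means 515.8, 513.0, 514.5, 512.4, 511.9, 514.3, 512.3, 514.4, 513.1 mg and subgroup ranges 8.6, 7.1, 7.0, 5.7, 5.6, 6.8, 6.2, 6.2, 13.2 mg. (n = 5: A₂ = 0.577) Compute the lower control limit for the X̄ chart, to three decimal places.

X̄̄ = (515.8 + 513.0 + 514.5 + 512.4 + 511.9 + 514.3 + 512.3 + 514.4 + 513.1) / 9 = 4621.7000 / 9 = 513.5222
R̄ = (8.6 + 7.1 + 7.0 + 5.7 + 5.6 + 6.8 + 6.2 + 6.2 + 13.2) / 9 = 66.4000 / 9 = 7.3778
LCL = X̄̄ − A₂·R̄ = 513.5222 − 0.577 × 7.3778 = 509.2652

509.265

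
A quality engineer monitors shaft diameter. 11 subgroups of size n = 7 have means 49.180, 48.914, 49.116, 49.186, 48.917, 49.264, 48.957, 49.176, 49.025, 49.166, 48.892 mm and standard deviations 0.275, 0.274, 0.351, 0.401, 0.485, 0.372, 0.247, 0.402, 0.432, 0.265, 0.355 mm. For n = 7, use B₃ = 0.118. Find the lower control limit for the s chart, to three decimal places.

s̄ = (0.275 + 0.274 + 0.351 + 0.401 + 0.485 + 0.372 + 0.247 + 0.402 + 0.432 + 0.265 + 0.355) / 11 = 0.3508
LCL_s = B₃·s̄ = 0.118 × 0.3508 = 0.0414

0.041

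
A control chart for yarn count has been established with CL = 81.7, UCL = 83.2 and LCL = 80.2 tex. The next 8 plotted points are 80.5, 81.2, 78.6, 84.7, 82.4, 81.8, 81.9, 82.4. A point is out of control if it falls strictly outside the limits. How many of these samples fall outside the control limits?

2

Compare each point to [80.2, 83.2]: sample 3 = 78.6 < LCL; sample 4 = 84.7 > UCL.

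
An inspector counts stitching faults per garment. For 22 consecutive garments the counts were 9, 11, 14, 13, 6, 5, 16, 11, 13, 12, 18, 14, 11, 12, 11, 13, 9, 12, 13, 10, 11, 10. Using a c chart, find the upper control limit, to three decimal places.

c̄ = (9 + 11 + 14 + 13 + 6 + 5 + 16 + 11 + 13 + 12 + 18 + 14 + 11 + 12 + 11 + 13 + 9 + 12 + 13 + 10 + 11 + 10) / 22 = 254 / 22 = 11.5455
UCL = c̄ + 3√c̄ = 11.5455 + 3 × √11.5455 = 11.5455 + 3 × 3.3979 = 21.7390

21.739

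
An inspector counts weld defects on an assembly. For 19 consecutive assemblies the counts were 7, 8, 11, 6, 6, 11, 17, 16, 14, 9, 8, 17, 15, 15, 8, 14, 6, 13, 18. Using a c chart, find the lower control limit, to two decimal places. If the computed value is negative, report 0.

c̄ = (7 + 8 + 11 + 6 + 6 + 11 + 17 + 16 + 14 + 9 + 8 + 17 + 15 + 15 + 8 + 14 + 6 + 13 + 18) / 19 = 219 / 19 = 11.5263
LCL = c̄ − 3√c̄ = 11.5263 − 3 × 3.3950 = 1.3412

1.34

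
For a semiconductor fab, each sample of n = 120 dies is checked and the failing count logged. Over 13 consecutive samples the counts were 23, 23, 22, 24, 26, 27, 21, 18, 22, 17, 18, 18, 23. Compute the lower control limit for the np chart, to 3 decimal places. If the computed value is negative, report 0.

p̄ = Σdᵢ / (k·n) = 282 / (13 × 120) = 0.18077
LCL = np̄ − 3·√(np̄(1−p̄)) = 21.6923 − 3 × 4.2156 = 9.0456

9.046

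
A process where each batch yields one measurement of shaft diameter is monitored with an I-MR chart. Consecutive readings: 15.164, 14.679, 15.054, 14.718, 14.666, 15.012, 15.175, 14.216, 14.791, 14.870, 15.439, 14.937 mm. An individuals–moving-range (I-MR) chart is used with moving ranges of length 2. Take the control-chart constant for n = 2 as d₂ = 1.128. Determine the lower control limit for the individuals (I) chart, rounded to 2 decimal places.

X̄ = (15.164 + 14.679 + 15.054 + 14.718 + 14.666 + 15.012 + 15.175 + 14.216 + 14.791 + 14.870 + 15.439 + 14.937) / 12 = 14.8934
Moving ranges: 0.485, 0.375, 0.336, 0.052, 0.346, 0.163, 0.959, 0.575, 0.079, 0.569, 0.502; M̄R̄ = 4.4410 / 11 = 0.4037
LCL = X̄ − 3·M̄R̄/d₂ = 14.8934 − 3 × 0.4037 / 1.128 = 13.8197

13.82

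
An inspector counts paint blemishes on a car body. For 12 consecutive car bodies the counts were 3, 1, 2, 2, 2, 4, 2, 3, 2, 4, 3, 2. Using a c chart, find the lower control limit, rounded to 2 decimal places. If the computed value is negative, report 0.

0.00

c̄ = (3 + 1 + 2 + 2 + 2 + 4 + 2 + 3 + 2 + 4 + 3 + 2) / 12 = 30 / 12 = 2.5000
LCL = c̄ − 3√c̄ = 2.5000 − 3 × 1.5811 = -2.2434 → 0 (cannot be negative)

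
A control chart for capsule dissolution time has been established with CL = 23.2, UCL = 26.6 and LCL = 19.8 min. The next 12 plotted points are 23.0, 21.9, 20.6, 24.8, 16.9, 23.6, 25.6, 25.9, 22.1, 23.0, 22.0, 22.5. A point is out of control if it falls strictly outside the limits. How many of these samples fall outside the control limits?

1

Compare each point to [19.8, 26.6]: sample 5 = 16.9 < LCL.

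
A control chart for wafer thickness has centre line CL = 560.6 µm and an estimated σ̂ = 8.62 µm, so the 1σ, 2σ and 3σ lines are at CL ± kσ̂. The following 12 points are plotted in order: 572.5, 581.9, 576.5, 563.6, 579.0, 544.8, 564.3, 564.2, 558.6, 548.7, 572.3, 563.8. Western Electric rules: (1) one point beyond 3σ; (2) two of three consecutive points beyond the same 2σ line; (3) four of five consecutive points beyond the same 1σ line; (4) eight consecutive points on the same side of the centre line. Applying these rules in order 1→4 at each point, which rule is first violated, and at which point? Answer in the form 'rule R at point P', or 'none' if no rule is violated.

Zone of each point (C = within 1σ̂, B = 1σ̂–2σ̂, A = 2σ̂–3σ̂, * = beyond 3σ̂; sign = side of CL): 1:+B, 2:+A, 3:+B, 4:+C, 5:+A, 6:-B, 7:+C, 8:+C, 9:-C, 10:-B, 11:+B, 12:+C
Rule 3 (four of five consecutive points beyond the same 1σ limit) is satisfied at point 5.

rule 3 at point 5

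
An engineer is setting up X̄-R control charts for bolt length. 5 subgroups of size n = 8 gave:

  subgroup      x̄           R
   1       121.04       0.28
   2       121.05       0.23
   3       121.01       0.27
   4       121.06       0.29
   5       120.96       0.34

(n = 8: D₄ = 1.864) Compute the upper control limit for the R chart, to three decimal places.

R̄ = (0.28 + 0.23 + 0.27 + 0.29 + 0.34) / 5 = 1.4100 / 5 = 0.2820
UCL_R = D₄·R̄ = 1.864 × 0.2820 = 0.5256

0.526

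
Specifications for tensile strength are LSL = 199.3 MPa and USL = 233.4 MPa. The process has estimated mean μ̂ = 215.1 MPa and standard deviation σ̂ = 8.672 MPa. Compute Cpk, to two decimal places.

0.61

Cpu = (USL − μ̂) / (3σ̂) = (233.4 − 215.1) / (3 × 8.672) = 0.7034; Cpl = (μ̂ − LSL) / (3σ̂) = (215.1 − 199.3) / (3 × 8.672) = 0.6073; Cpk = min(Cpu, Cpl) = 0.6073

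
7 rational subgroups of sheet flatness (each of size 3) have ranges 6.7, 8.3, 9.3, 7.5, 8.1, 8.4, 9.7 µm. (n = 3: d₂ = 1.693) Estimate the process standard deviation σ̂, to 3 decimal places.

R̄ = (6.7 + 8.3 + 9.3 + 7.5 + 8.1 + 8.4 + 9.7) / 7 = 8.2857
σ̂ = R̄ / d₂ = 8.2857 / 1.693 = 4.8941

4.894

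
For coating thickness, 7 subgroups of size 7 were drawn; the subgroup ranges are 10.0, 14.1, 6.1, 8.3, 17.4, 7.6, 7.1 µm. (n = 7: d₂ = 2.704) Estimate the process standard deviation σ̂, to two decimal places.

R̄ = (10.0 + 14.1 + 6.1 + 8.3 + 17.4 + 7.6 + 7.1) / 7 = 10.0857
σ̂ = R̄ / d₂ = 10.0857 / 2.704 = 3.7299

3.73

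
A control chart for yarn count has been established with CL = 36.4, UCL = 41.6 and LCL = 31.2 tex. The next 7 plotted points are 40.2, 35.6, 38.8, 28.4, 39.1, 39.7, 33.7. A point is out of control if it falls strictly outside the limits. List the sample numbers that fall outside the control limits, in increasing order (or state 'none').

Compare each point to [31.2, 41.6]: sample 4 = 28.4 < LCL.

4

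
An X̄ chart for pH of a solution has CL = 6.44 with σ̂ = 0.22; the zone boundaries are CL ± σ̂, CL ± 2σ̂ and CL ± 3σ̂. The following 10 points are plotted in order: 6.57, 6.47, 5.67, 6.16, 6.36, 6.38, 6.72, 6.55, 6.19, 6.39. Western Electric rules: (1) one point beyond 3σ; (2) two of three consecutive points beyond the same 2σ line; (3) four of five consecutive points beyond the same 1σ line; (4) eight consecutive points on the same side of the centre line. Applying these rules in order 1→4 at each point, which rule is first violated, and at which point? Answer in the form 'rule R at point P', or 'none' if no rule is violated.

Zone of each point (C = within 1σ̂, B = 1σ̂–2σ̂, A = 2σ̂–3σ̂, * = beyond 3σ̂; sign = side of CL): 1:+C, 2:+C, 3:-*, 4:-B, 5:-C, 6:-C, 7:+B, 8:+C, 9:-B, 10:-C
Rule 1 (one point beyond the 3σ limits) is satisfied at point 3.

rule 1 at point 3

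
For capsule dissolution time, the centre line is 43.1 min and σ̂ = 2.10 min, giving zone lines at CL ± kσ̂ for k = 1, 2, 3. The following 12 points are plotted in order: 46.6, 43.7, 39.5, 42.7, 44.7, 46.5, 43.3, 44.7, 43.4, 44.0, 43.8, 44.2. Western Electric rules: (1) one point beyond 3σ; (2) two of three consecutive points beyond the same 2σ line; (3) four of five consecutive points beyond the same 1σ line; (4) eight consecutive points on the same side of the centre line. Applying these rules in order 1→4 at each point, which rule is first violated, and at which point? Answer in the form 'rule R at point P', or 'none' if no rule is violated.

rule 4 at point 12

Zone of each point (C = within 1σ̂, B = 1σ̂–2σ̂, A = 2σ̂–3σ̂, * = beyond 3σ̂; sign = side of CL): 1:+B, 2:+C, 3:-B, 4:-C, 5:+C, 6:+B, 7:+C, 8:+C, 9:+C, 10:+C, 11:+C, 12:+C
Rule 4 (eight consecutive points on the same side of the centre line) is satisfied at point 12.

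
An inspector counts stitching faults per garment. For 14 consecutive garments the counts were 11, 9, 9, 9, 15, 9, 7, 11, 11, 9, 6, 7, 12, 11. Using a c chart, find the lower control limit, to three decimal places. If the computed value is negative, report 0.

c̄ = (11 + 9 + 9 + 9 + 15 + 9 + 7 + 11 + 11 + 9 + 6 + 7 + 12 + 11) / 14 = 136 / 14 = 9.7143
LCL = c̄ − 3√c̄ = 9.7143 − 3 × 3.1168 = 0.3640

0.364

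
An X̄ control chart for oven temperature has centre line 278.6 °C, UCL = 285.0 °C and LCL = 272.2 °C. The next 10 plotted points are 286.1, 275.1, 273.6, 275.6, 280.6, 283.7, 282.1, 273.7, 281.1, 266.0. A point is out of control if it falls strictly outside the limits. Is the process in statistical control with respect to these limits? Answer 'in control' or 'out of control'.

out of control

Compare each point to [272.2, 285.0]: sample 1 = 286.1 > UCL; sample 10 = 266.0 < LCL.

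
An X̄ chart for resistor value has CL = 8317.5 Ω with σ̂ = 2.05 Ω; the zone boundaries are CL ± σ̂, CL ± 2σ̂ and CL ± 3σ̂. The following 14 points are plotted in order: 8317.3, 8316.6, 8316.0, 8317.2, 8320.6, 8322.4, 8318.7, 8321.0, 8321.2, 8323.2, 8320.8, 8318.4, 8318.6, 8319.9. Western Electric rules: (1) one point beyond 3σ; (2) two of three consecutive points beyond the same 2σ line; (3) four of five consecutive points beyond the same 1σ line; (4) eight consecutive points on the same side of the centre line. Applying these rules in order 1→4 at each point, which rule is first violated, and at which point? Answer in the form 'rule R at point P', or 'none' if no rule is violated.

rule 3 at point 9

Zone of each point (C = within 1σ̂, B = 1σ̂–2σ̂, A = 2σ̂–3σ̂, * = beyond 3σ̂; sign = side of CL): 1:-C, 2:-C, 3:-C, 4:-C, 5:+B, 6:+A, 7:+C, 8:+B, 9:+B, 10:+A, 11:+B, 12:+C, 13:+C, 14:+B
Rule 3 (four of five consecutive points beyond the same 1σ limit) is satisfied at point 9.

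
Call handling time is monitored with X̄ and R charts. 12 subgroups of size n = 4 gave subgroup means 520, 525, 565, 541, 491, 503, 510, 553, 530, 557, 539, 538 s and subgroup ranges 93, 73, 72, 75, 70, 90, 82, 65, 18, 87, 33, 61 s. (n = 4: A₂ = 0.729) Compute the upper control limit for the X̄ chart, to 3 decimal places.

X̄̄ = (520 + 525 + 565 + 541 + 491 + 503 + 510 + 553 + 530 + 557 + 539 + 538) / 12 = 6372.0000 / 12 = 531.0000
R̄ = (93 + 73 + 72 + 75 + 70 + 90 + 82 + 65 + 18 + 87 + 33 + 61) / 12 = 819.0000 / 12 = 68.2500
UCL = X̄̄ + A₂·R̄ = 531.0000 + 0.729 × 68.2500 = 580.7542

580.754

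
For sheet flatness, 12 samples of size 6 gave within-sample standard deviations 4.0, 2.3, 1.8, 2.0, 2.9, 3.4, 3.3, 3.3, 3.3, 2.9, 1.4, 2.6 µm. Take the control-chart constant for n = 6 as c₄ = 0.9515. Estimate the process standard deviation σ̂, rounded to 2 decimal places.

2.91

s̄ = (4.0 + 2.3 + 1.8 + 2.0 + 2.9 + 3.4 + 3.3 + 3.3 + 3.3 + 2.9 + 1.4 + 2.6) / 12 = 2.7667
σ̂ = s̄ / c₄ = 2.7667 / 0.9515 = 2.9077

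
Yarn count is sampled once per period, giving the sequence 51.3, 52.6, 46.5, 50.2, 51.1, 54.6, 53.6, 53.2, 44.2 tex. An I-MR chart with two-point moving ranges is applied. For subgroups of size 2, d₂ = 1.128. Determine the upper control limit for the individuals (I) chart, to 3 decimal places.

X̄ = (51.3 + 52.6 + 46.5 + 50.2 + 51.1 + 54.6 + 53.6 + 53.2 + 44.2) / 9 = 50.8111
Moving ranges: 1.3, 6.1, 3.7, 0.9, 3.5, 1.0, 0.4, 9.0; M̄R̄ = 25.9000 / 8 = 3.2375
UCL = X̄ + 3·M̄R̄/d₂ = 50.8111 + 3 × 3.2375 / 1.128 = 59.4215

59.421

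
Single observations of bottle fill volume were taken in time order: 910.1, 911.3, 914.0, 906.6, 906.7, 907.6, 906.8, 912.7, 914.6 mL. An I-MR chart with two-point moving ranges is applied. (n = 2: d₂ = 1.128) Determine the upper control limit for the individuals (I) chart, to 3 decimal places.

X̄ = (910.1 + 911.3 + 914.0 + 906.6 + 906.7 + 907.6 + 906.8 + 912.7 + 914.6) / 9 = 910.0444
Moving ranges: 1.2, 2.7, 7.4, 0.1, 0.9, 0.8, 5.9, 1.9; M̄R̄ = 20.9000 / 8 = 2.6125
UCL = X̄ + 3·M̄R̄/d₂ = 910.0444 + 3 × 2.6125 / 1.128 = 916.9926

916.993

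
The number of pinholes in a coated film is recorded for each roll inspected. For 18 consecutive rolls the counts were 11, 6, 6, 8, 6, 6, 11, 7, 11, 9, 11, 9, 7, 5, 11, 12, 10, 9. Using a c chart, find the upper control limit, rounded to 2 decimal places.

c̄ = (11 + 6 + 6 + 8 + 6 + 6 + 11 + 7 + 11 + 9 + 11 + 9 + 7 + 5 + 11 + 12 + 10 + 9) / 18 = 155 / 18 = 8.6111
UCL = c̄ + 3√c̄ = 8.6111 + 3 × √8.6111 = 8.6111 + 3 × 2.9345 = 17.4145

17.41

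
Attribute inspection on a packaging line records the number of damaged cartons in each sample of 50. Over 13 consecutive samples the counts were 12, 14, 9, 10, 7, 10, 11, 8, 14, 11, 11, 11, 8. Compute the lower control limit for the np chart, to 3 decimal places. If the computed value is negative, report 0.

1.833

p̄ = Σdᵢ / (k·n) = 136 / (13 × 50) = 0.20923
LCL = np̄ − 3·√(np̄(1−p̄)) = 10.4615 − 3 × 2.8762 = 1.8329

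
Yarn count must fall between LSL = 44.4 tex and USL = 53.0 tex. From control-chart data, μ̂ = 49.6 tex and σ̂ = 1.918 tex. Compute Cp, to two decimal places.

Cp = (USL − LSL) / (6σ̂) = (53.0 − 44.4) / (6 × 1.918) = 8.6000 / 11.5080 = 0.7473

0.75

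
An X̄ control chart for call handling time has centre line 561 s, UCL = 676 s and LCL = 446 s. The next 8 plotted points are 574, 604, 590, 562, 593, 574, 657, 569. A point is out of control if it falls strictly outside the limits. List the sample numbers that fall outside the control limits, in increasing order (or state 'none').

All 8 points lie within [446, 676].

none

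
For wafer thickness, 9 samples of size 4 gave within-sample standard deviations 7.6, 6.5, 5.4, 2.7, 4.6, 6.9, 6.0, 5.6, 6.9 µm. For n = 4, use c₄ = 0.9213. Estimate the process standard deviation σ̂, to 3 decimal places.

s̄ = (7.6 + 6.5 + 5.4 + 2.7 + 4.6 + 6.9 + 6.0 + 5.6 + 6.9) / 9 = 5.8000
σ̂ = s̄ / c₄ = 5.8000 / 0.9213 = 6.2955

6.295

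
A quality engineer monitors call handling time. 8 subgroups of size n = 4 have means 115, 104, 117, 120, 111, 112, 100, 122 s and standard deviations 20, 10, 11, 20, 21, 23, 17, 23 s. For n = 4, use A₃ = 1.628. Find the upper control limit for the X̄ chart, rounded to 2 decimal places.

142.13

X̄̄ = (115 + 104 + 117 + 120 + 111 + 112 + 100 + 122) / 8 = 112.6250
s̄ = (20 + 10 + 11 + 20 + 21 + 23 + 17 + 23) / 8 = 18.1250
UCL = X̄̄ + A₃·s̄ = 112.6250 + 1.628 × 18.1250 = 142.1325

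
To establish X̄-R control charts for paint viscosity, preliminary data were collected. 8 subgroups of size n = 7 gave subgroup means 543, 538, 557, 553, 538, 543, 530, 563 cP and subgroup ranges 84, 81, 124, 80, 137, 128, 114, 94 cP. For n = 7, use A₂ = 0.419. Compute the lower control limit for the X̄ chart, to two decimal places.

X̄̄ = (543 + 538 + 557 + 553 + 538 + 543 + 530 + 563) / 8 = 4365.0000 / 8 = 545.6250
R̄ = (84 + 81 + 124 + 80 + 137 + 128 + 114 + 94) / 8 = 842.0000 / 8 = 105.2500
LCL = X̄̄ − A₂·R̄ = 545.6250 − 0.419 × 105.2500 = 501.5253

501.53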